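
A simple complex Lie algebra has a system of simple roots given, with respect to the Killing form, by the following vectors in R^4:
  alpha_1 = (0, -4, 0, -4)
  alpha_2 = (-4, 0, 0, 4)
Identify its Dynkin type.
Compute the Cartan integers a_ij = 2(alpha_i, alpha_j)/(alpha_j, alpha_j); the resulting 2x2 Cartan matrix is
[[2, -1], [-1, 2]].
All simple roots have the same length, so the diagram is simply laced. The associated Dynkin diagram is a chain of 2 nodes with single edges (A_2), so the type is A_2 (the algebra sl(3)).

type A_2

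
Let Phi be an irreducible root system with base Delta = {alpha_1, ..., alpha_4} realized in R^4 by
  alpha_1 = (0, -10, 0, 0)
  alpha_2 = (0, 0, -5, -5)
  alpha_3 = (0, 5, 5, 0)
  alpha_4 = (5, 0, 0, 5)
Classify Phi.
C_4 (sp(8))

Compute the Cartan integers a_ij = 2(alpha_i, alpha_j)/(alpha_j, alpha_j); the resulting 4x4 Cartan matrix is
[[2, 0, -2, 0], [0, 2, -1, -1], [-1, -1, 2, 0], [0, -1, 0, 2]].
The roots have two lengths (squared-length ratio 2:1); the short ones are alpha_{2,3,4}. The associated Dynkin diagram is a chain of 4 nodes with a double edge at one end; the terminal node there is the unique long simple root (C_4), so the type is C_4 (the algebra sp(8)).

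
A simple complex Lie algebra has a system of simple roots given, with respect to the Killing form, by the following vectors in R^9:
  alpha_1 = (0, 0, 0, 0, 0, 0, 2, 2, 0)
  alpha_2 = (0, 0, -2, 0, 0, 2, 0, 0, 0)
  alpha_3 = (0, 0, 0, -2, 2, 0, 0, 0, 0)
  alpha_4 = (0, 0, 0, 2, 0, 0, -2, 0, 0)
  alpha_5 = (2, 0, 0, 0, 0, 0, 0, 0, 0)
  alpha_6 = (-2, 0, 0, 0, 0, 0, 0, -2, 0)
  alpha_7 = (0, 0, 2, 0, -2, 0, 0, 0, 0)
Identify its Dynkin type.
B_7 (so(15))

Compute the Cartan integers a_ij = 2(alpha_i, alpha_j)/(alpha_j, alpha_j); the resulting 7x7 Cartan matrix is
[[2, 0, 0, -1, 0, -1, 0], [0, 2, 0, 0, 0, 0, -1], [0, 0, 2, -1, 0, 0, -1], [-1, 0, -1, 2, 0, 0, 0], [0, 0, 0, 0, 2, -1, 0], [-1, 0, 0, 0, -2, 2, 0], [0, -1, -1, 0, 0, 0, 2]].
The roots have two lengths (squared-length ratio 2:1); the short ones are alpha_{5}. The associated Dynkin diagram is a chain of 7 nodes with a double edge at one end; the terminal node there is the unique short simple root (B_7), so the type is B_7 (the algebra so(15)).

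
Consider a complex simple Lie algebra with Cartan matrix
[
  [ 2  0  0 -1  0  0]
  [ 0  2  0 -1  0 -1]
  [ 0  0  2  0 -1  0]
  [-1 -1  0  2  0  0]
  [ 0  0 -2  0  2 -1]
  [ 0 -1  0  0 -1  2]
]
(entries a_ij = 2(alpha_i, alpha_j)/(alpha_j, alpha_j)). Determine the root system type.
The matrix has rank 6 with 2's on the diagonal. Reading the off-diagonal entries as Dynkin edges (a single edge where a_ij = a_ji = -1; a double or triple edge where a_ij * a_ji = 2 or 3), the diagram is a chain of 6 nodes with a double edge at one end; the terminal node there is the unique short simple root (B_6). One simple-root ordering that puts it in standard form is (alpha_1, alpha_4, alpha_2, alpha_6, alpha_5, alpha_3). So the algebra is type B_6, i.e. so(13).

B6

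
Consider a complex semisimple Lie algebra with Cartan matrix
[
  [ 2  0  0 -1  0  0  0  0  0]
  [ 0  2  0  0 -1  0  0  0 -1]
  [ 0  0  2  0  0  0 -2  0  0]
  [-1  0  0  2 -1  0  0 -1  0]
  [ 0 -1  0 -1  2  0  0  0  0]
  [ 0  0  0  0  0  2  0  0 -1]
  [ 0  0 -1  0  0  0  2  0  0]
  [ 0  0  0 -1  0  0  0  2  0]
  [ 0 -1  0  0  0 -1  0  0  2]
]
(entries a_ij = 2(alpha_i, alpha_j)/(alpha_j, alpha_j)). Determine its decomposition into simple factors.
B2 ⊕ D7

The diagram associated to this matrix has two connected components: the simple roots {alpha_3, alpha_7} form a chain of 2 nodes with a double edge at one end; the terminal node there is the unique short simple root (B_2), and {alpha_1, alpha_2, alpha_4, alpha_5, alpha_6, alpha_8, alpha_9} form a chain of 5 nodes with a fork of two nodes at one end (D_7). A semisimple Lie algebra decomposes uniquely as the direct sum of simple ideals, one per connected component of its Dynkin diagram, so g ≅ B_2 ⊕ D_7 (dimension 10 + 91 = 101).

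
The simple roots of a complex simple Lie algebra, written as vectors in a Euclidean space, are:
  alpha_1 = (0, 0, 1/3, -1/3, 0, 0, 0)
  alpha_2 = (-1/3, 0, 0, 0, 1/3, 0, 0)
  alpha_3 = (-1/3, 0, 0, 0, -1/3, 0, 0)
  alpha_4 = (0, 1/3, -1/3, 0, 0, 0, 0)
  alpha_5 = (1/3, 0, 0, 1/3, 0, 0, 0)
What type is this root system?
type D_5

Compute the Cartan integers a_ij = 2(alpha_i, alpha_j)/(alpha_j, alpha_j); the resulting 5x5 Cartan matrix is
[[2, 0, 0, -1, -1], [0, 2, 0, 0, -1], [0, 0, 2, 0, -1], [-1, 0, 0, 2, 0], [-1, -1, -1, 0, 2]].
All simple roots have the same length, so the diagram is simply laced. The associated Dynkin diagram is a chain of 3 nodes with a fork of two nodes at one end (D_5), so the type is D_5 (the algebra so(10)).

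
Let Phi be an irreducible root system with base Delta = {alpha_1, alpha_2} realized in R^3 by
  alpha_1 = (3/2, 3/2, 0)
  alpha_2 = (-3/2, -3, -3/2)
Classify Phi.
G2

Compute the Cartan integers a_ij = 2(alpha_i, alpha_j)/(alpha_j, alpha_j); the resulting 2x2 Cartan matrix is
[[2, -1], [-3, 2]].
The roots have two lengths (squared-length ratio 3:1); the short ones are alpha_{1}. The associated Dynkin diagram is two nodes joined by a triple edge (G_2), so the type is G_2.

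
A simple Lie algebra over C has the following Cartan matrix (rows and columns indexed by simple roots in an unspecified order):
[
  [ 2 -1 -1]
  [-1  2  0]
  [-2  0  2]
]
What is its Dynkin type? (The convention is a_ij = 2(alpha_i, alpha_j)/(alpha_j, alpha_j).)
type C_3

The matrix has rank 3 with 2's on the diagonal. Reading the off-diagonal entries as Dynkin edges (a single edge where a_ij = a_ji = -1; a double or triple edge where a_ij * a_ji = 2 or 3), the diagram is a chain of 3 nodes with a double edge at one end; the terminal node there is the unique long simple root (C_3). One simple-root ordering that puts it in standard form is (alpha_2, alpha_1, alpha_3). So the algebra is type C_3, i.e. sp(6).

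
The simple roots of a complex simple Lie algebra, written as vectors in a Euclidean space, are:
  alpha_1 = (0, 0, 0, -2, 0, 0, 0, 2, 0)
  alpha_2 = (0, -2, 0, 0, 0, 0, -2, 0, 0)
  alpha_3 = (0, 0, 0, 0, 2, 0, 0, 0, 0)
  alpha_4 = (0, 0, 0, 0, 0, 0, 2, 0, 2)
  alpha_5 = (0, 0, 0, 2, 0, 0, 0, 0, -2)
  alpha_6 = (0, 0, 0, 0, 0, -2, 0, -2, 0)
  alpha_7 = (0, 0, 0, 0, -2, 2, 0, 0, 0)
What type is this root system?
Compute the Cartan integers a_ij = 2(alpha_i, alpha_j)/(alpha_j, alpha_j); the resulting 7x7 Cartan matrix is
[[2, 0, 0, 0, -1, -1, 0], [0, 2, 0, -1, 0, 0, 0], [0, 0, 2, 0, 0, 0, -1], [0, -1, 0, 2, -1, 0, 0], [-1, 0, 0, -1, 2, 0, 0], [-1, 0, 0, 0, 0, 2, -1], [0, 0, -2, 0, 0, -1, 2]].
The roots have two lengths (squared-length ratio 2:1); the short ones are alpha_{3}. The associated Dynkin diagram is a chain of 7 nodes with a double edge at one end; the terminal node there is the unique short simple root (B_7), so the type is B_7 (the algebra so(15)).

B_7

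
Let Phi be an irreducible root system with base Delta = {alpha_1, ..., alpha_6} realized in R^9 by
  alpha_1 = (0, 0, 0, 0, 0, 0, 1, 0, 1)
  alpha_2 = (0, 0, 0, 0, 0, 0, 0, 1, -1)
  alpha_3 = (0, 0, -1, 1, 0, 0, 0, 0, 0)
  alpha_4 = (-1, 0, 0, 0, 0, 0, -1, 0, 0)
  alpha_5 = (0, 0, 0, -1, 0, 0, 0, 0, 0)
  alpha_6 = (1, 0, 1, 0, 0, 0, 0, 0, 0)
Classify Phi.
B_6

Compute the Cartan integers a_ij = 2(alpha_i, alpha_j)/(alpha_j, alpha_j); the resulting 6x6 Cartan matrix is
[[2, -1, 0, -1, 0, 0], [-1, 2, 0, 0, 0, 0], [0, 0, 2, 0, -2, -1], [-1, 0, 0, 2, 0, -1], [0, 0, -1, 0, 2, 0], [0, 0, -1, -1, 0, 2]].
The roots have two lengths (squared-length ratio 2:1); the short ones are alpha_{5}. The associated Dynkin diagram is a chain of 6 nodes with a double edge at one end; the terminal node there is the unique short simple root (B_6), so the type is B_6 (the algebra so(13)).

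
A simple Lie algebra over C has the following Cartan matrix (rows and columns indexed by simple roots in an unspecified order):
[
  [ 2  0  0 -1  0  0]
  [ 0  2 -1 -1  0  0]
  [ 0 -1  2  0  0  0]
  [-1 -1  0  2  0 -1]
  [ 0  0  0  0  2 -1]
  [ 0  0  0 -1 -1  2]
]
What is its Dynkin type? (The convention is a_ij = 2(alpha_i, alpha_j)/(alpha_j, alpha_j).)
The matrix has rank 6 with 2's on the diagonal. Reading the off-diagonal entries as Dynkin edges (a single edge where a_ij = a_ji = -1; a double or triple edge where a_ij * a_ji = 2 or 3), the diagram is a chain of 5 nodes with one extra node attached to the third node from one end (E_6). One simple-root ordering that puts it in standard form is (alpha_3, alpha_1, alpha_2, alpha_4, alpha_6, alpha_5). So the algebra is type E_6.

E_6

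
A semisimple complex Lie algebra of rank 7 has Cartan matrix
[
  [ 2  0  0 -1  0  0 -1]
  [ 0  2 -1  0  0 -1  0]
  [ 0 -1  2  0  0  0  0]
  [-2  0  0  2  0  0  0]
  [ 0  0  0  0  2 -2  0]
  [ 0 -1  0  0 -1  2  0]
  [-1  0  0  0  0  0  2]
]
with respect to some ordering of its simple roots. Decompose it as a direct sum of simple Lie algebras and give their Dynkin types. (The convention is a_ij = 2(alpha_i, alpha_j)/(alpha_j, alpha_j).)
C_3 + C_4

The diagram associated to this matrix has two connected components: the simple roots {alpha_1, alpha_4, alpha_7} form a chain of 3 nodes with a double edge at one end; the terminal node there is the unique long simple root (C_3), and {alpha_2, alpha_3, alpha_5, alpha_6} form a chain of 4 nodes with a double edge at one end; the terminal node there is the unique long simple root (C_4). A semisimple Lie algebra decomposes uniquely as the direct sum of simple ideals, one per connected component of its Dynkin diagram, so g ≅ C_3 ⊕ C_4 (dimension 21 + 36 = 57).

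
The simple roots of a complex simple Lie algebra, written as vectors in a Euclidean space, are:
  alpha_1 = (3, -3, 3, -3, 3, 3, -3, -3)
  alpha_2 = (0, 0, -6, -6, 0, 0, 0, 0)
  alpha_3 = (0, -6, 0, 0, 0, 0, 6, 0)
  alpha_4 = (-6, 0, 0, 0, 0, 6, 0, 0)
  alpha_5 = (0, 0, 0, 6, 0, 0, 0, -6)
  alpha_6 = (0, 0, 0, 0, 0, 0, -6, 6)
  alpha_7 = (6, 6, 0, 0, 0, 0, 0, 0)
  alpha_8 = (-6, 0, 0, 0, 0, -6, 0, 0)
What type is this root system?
Compute the Cartan integers a_ij = 2(alpha_i, alpha_j)/(alpha_j, alpha_j); the resulting 8x8 Cartan matrix is
[[2, 0, 0, 0, 0, 0, 0, -1], [0, 2, 0, 0, -1, 0, 0, 0], [0, 0, 2, 0, 0, -1, -1, 0], [0, 0, 0, 2, 0, 0, -1, 0], [0, -1, 0, 0, 2, -1, 0, 0], [0, 0, -1, 0, -1, 2, 0, 0], [0, 0, -1, -1, 0, 0, 2, -1], [-1, 0, 0, 0, 0, 0, -1, 2]].
All simple roots have the same length, so the diagram is simply laced. The associated Dynkin diagram is a chain of 7 nodes with one extra node attached to the third node from one end (E_8), so the type is E_8.

E8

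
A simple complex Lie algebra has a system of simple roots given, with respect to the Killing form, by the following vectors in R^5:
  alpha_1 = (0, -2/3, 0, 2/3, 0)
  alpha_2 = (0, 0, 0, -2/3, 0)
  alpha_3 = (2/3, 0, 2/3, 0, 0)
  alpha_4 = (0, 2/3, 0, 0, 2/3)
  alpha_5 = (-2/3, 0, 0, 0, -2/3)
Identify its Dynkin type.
Compute the Cartan integers a_ij = 2(alpha_i, alpha_j)/(alpha_j, alpha_j); the resulting 5x5 Cartan matrix is
[[2, -2, 0, -1, 0], [-1, 2, 0, 0, 0], [0, 0, 2, 0, -1], [-1, 0, 0, 2, -1], [0, 0, -1, -1, 2]].
The roots have two lengths (squared-length ratio 2:1); the short ones are alpha_{2}. The associated Dynkin diagram is a chain of 5 nodes with a double edge at one end; the terminal node there is the unique short simple root (B_5), so the type is B_5 (the algebra so(11)).

B5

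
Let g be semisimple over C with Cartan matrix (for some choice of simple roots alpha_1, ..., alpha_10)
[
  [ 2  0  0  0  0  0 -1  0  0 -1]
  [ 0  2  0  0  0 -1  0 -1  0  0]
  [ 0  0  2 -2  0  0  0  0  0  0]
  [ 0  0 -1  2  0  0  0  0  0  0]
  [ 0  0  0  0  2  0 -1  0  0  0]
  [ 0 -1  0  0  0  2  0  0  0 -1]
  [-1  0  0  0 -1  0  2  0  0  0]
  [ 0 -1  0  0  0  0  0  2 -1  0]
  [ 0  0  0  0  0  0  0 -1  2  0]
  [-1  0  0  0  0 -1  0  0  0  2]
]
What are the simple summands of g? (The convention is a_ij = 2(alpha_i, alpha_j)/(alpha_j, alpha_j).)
The diagram associated to this matrix has two connected components: the simple roots {alpha_1, alpha_2, alpha_5, alpha_6, alpha_7, alpha_8, alpha_9, alpha_10} form a chain of 8 nodes with single edges (A_8), and {alpha_3, alpha_4} form a chain of 2 nodes with a double edge at one end; the terminal node there is the unique short simple root (B_2). A semisimple Lie algebra decomposes uniquely as the direct sum of simple ideals, one per connected component of its Dynkin diagram, so g ≅ A_8 ⊕ B_2 (dimension 80 + 10 = 90).

A_8 ⊕ B_2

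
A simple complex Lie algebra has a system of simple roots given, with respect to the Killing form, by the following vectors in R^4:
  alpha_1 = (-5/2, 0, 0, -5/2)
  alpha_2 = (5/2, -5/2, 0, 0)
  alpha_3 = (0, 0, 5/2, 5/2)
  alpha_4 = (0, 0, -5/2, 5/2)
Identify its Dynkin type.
Compute the Cartan integers a_ij = 2(alpha_i, alpha_j)/(alpha_j, alpha_j); the resulting 4x4 Cartan matrix is
[[2, -1, -1, -1], [-1, 2, 0, 0], [-1, 0, 2, 0], [-1, 0, 0, 2]].
All simple roots have the same length, so the diagram is simply laced. The associated Dynkin diagram is a chain of 2 nodes with a fork of two nodes at one end (D_4), so the type is D_4 (the algebra so(8)).

D4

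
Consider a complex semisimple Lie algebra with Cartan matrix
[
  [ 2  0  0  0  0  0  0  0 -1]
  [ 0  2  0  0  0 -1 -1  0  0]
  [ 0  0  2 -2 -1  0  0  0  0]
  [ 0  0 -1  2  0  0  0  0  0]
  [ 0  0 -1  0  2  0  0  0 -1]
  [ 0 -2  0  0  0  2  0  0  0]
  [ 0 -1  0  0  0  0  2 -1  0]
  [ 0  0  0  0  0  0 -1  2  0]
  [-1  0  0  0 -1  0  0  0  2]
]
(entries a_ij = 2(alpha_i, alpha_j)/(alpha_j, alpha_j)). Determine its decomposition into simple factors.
B_5 (so(11)) + C_4 (sp(8))

The diagram associated to this matrix has two connected components: the simple roots {alpha_1, alpha_3, alpha_4, alpha_5, alpha_9} form a chain of 5 nodes with a double edge at one end; the terminal node there is the unique short simple root (B_5), and {alpha_2, alpha_6, alpha_7, alpha_8} form a chain of 4 nodes with a double edge at one end; the terminal node there is the unique long simple root (C_4). A semisimple Lie algebra decomposes uniquely as the direct sum of simple ideals, one per connected component of its Dynkin diagram, so g ≅ B_5 ⊕ C_4 (dimension 55 + 36 = 91).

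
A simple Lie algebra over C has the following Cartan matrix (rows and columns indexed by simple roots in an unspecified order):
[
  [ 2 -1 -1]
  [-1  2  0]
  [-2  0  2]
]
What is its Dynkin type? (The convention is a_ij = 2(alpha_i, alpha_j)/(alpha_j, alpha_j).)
The matrix has rank 3 with 2's on the diagonal. Reading the off-diagonal entries as Dynkin edges (a single edge where a_ij = a_ji = -1; a double or triple edge where a_ij * a_ji = 2 or 3), the diagram is a chain of 3 nodes with a double edge at one end; the terminal node there is the unique long simple root (C_3). One simple-root ordering that puts it in standard form is (alpha_2, alpha_1, alpha_3). So the algebra is type C_3, i.e. sp(6).

C_3 (sp(6))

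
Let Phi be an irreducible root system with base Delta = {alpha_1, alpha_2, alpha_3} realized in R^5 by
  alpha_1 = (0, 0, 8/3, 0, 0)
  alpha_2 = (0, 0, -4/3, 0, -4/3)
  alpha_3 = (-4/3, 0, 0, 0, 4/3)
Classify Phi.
C_3 (sp(6))

Compute the Cartan integers a_ij = 2(alpha_i, alpha_j)/(alpha_j, alpha_j); the resulting 3x3 Cartan matrix is
[[2, -2, 0], [-1, 2, -1], [0, -1, 2]].
The roots have two lengths (squared-length ratio 2:1); the short ones are alpha_{2,3}. The associated Dynkin diagram is a chain of 3 nodes with a double edge at one end; the terminal node there is the unique long simple root (C_3), so the type is C_3 (the algebra sp(6)).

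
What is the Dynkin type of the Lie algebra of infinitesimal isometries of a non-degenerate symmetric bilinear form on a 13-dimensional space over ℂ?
B_6

This is so(13) with 13 odd, which has dimension 13(13-1)/2 = 78 and rank (13-1)/2 = 6. In the classification of classical Lie algebras, the orthogonal algebra so(2n+1) in an odd number of variables has type B_n; here n = 6, so the Dynkin diagram is a chain of 6 nodes with a double edge at one end; the terminal node there is the unique short simple root (B_6). Hence the type is B_6.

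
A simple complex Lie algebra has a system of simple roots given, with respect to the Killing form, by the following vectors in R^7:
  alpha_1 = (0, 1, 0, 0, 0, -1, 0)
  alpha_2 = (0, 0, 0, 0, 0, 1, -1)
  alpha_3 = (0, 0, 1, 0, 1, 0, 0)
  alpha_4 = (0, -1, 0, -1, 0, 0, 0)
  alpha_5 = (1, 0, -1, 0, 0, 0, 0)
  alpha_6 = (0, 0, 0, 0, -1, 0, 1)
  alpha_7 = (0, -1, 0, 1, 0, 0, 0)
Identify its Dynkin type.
Compute the Cartan integers a_ij = 2(alpha_i, alpha_j)/(alpha_j, alpha_j); the resulting 7x7 Cartan matrix is
[[2, -1, 0, -1, 0, 0, -1], [-1, 2, 0, 0, 0, -1, 0], [0, 0, 2, 0, -1, -1, 0], [-1, 0, 0, 2, 0, 0, 0], [0, 0, -1, 0, 2, 0, 0], [0, -1, -1, 0, 0, 2, 0], [-1, 0, 0, 0, 0, 0, 2]].
All simple roots have the same length, so the diagram is simply laced. The associated Dynkin diagram is a chain of 5 nodes with a fork of two nodes at one end (D_7), so the type is D_7 (the algebra so(14)).

type D_7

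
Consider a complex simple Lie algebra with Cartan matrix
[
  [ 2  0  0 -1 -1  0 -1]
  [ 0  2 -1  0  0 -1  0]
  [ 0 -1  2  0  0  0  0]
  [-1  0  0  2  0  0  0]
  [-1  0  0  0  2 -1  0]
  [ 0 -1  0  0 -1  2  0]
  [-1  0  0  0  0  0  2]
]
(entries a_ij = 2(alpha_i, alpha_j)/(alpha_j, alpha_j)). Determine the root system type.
type D_7

The matrix has rank 7 with 2's on the diagonal. Reading the off-diagonal entries as Dynkin edges (a single edge where a_ij = a_ji = -1; a double or triple edge where a_ij * a_ji = 2 or 3), the diagram is a chain of 5 nodes with a fork of two nodes at one end (D_7). One simple-root ordering that puts it in standard form is (alpha_3, alpha_2, alpha_6, alpha_5, alpha_1, alpha_7, alpha_4). So the algebra is type D_7, i.e. so(14).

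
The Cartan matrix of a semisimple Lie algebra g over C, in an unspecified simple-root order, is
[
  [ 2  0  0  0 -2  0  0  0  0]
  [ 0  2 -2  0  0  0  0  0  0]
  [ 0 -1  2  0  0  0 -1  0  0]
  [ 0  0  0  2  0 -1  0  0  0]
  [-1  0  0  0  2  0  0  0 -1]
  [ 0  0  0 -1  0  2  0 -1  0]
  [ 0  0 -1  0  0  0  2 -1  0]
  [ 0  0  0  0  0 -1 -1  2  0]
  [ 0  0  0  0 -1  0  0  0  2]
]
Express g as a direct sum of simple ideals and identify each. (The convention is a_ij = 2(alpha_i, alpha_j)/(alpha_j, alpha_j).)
The diagram associated to this matrix has two connected components: the simple roots {alpha_1, alpha_5, alpha_9} form a chain of 3 nodes with a double edge at one end; the terminal node there is the unique long simple root (C_3), and {alpha_2, alpha_3, alpha_4, alpha_6, alpha_7, alpha_8} form a chain of 6 nodes with a double edge at one end; the terminal node there is the unique long simple root (C_6). A semisimple Lie algebra decomposes uniquely as the direct sum of simple ideals, one per connected component of its Dynkin diagram, so g ≅ C_3 ⊕ C_6 (dimension 21 + 78 = 99).

C_3 ⊕ C_6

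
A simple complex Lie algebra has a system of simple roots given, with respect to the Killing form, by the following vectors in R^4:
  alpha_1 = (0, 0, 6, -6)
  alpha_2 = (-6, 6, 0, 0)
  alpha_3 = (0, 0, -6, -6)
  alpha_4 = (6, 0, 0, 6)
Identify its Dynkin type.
Compute the Cartan integers a_ij = 2(alpha_i, alpha_j)/(alpha_j, alpha_j); the resulting 4x4 Cartan matrix is
[[2, 0, 0, -1], [0, 2, 0, -1], [0, 0, 2, -1], [-1, -1, -1, 2]].
All simple roots have the same length, so the diagram is simply laced. The associated Dynkin diagram is a chain of 2 nodes with a fork of two nodes at one end (D_4), so the type is D_4 (the algebra so(8)).

D_4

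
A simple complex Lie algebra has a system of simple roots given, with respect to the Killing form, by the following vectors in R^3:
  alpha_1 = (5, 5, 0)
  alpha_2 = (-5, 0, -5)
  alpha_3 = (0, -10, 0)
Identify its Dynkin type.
Compute the Cartan integers a_ij = 2(alpha_i, alpha_j)/(alpha_j, alpha_j); the resulting 3x3 Cartan matrix is
[[2, -1, -1], [-1, 2, 0], [-2, 0, 2]].
The roots have two lengths (squared-length ratio 2:1); the short ones are alpha_{1,2}. The associated Dynkin diagram is a chain of 3 nodes with a double edge at one end; the terminal node there is the unique long simple root (C_3), so the type is C_3 (the algebra sp(6)).

C3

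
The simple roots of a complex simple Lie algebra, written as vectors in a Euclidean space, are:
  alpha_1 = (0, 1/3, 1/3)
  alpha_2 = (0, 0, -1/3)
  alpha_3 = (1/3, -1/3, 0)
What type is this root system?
type B_3

Compute the Cartan integers a_ij = 2(alpha_i, alpha_j)/(alpha_j, alpha_j); the resulting 3x3 Cartan matrix is
[[2, -2, -1], [-1, 2, 0], [-1, 0, 2]].
The roots have two lengths (squared-length ratio 2:1); the short ones are alpha_{2}. The associated Dynkin diagram is a chain of 3 nodes with a double edge at one end; the terminal node there is the unique short simple root (B_3), so the type is B_3 (the algebra so(7)).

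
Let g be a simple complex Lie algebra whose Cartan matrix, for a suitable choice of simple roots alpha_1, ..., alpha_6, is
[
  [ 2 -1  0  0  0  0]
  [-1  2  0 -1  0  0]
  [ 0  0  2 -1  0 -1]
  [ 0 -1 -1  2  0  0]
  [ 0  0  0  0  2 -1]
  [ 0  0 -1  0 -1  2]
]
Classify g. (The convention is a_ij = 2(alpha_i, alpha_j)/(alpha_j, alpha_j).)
The matrix has rank 6 with 2's on the diagonal. Reading the off-diagonal entries as Dynkin edges (a single edge where a_ij = a_ji = -1; a double or triple edge where a_ij * a_ji = 2 or 3), the diagram is a chain of 6 nodes with single edges (A_6). One simple-root ordering that puts it in standard form is (alpha_5, alpha_6, alpha_3, alpha_4, alpha_2, alpha_1). So the algebra is type A_6, i.e. sl(7).

A6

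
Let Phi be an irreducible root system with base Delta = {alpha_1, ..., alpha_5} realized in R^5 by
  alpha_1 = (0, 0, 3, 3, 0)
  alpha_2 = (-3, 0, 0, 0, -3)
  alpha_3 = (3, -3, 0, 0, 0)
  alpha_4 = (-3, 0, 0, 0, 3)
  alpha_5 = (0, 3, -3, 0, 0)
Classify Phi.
Compute the Cartan integers a_ij = 2(alpha_i, alpha_j)/(alpha_j, alpha_j); the resulting 5x5 Cartan matrix is
[[2, 0, 0, 0, -1], [0, 2, -1, 0, 0], [0, -1, 2, -1, -1], [0, 0, -1, 2, 0], [-1, 0, -1, 0, 2]].
All simple roots have the same length, so the diagram is simply laced. The associated Dynkin diagram is a chain of 3 nodes with a fork of two nodes at one end (D_5), so the type is D_5 (the algebra so(10)).

D5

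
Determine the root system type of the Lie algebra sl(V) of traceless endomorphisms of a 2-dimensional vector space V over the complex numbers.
This is sl(2), which has dimension 2^2 - 1 = 3 and rank 2 - 1 = 1 (a Cartan subalgebra is the diagonal traceless matrices). In the classification of classical Lie algebras, the special linear algebra sl(n+1) has type A_n; here n = 1, so the Dynkin diagram is a chain of 1 nodes with single edges (A_1). Hence the type is A_1.

type A_1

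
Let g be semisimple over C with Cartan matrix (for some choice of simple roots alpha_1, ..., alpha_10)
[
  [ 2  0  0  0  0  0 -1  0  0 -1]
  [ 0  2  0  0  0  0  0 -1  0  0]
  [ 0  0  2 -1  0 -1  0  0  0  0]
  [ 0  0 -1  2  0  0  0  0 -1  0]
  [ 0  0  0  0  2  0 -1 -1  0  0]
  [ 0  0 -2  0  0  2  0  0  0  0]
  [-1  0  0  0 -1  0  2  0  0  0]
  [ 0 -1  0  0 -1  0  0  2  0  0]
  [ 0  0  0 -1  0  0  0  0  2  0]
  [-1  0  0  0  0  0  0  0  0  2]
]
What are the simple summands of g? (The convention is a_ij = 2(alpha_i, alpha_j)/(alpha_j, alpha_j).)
The diagram associated to this matrix has two connected components: the simple roots {alpha_1, alpha_2, alpha_5, alpha_7, alpha_8, alpha_10} form a chain of 6 nodes with single edges (A_6), and {alpha_3, alpha_4, alpha_6, alpha_9} form a chain of 4 nodes with a double edge at one end; the terminal node there is the unique long simple root (C_4). A semisimple Lie algebra decomposes uniquely as the direct sum of simple ideals, one per connected component of its Dynkin diagram, so g ≅ A_6 ⊕ C_4 (dimension 48 + 36 = 84).

A6 ⊕ C4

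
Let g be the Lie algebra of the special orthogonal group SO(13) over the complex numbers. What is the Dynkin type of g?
type B_6

This is so(13) with 13 odd, which has dimension 13(13-1)/2 = 78 and rank (13-1)/2 = 6. In the classification of classical Lie algebras, the orthogonal algebra so(2n+1) in an odd number of variables has type B_n; here n = 6, so the Dynkin diagram is a chain of 6 nodes with a double edge at one end; the terminal node there is the unique short simple root (B_6). Hence the type is B_6.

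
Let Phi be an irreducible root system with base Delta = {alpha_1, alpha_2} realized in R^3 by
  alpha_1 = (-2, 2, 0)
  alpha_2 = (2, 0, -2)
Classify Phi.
Compute the Cartan integers a_ij = 2(alpha_i, alpha_j)/(alpha_j, alpha_j); the resulting 2x2 Cartan matrix is
[[2, -1], [-1, 2]].
All simple roots have the same length, so the diagram is simply laced. The associated Dynkin diagram is a chain of 2 nodes with single edges (A_2), so the type is A_2 (the algebra sl(3)).

A2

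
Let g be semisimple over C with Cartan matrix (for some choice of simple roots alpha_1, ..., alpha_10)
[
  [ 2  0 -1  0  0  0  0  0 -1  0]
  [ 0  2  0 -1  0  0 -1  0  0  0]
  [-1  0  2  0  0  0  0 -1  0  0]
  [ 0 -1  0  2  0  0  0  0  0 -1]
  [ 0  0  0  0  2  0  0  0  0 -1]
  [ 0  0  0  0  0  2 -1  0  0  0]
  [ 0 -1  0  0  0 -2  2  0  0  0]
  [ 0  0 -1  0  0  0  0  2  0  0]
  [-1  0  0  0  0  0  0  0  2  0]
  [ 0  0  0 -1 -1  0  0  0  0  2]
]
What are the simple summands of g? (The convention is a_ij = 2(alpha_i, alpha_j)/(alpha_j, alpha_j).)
The diagram associated to this matrix has two connected components: the simple roots {alpha_1, alpha_3, alpha_8, alpha_9} form a chain of 4 nodes with single edges (A_4), and {alpha_2, alpha_4, alpha_5, alpha_6, alpha_7, alpha_10} form a chain of 6 nodes with a double edge at one end; the terminal node there is the unique short simple root (B_6). A semisimple Lie algebra decomposes uniquely as the direct sum of simple ideals, one per connected component of its Dynkin diagram, so g ≅ A_4 ⊕ B_6 (dimension 24 + 78 = 102).

A_4 ⊕ B_6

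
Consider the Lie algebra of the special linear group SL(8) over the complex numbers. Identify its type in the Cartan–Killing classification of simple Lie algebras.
This is sl(8), which has dimension 8^2 - 1 = 63 and rank 8 - 1 = 7 (a Cartan subalgebra is the diagonal traceless matrices). In the classification of classical Lie algebras, the special linear algebra sl(n+1) has type A_n; here n = 7, so the Dynkin diagram is a chain of 7 nodes with single edges (A_7). Hence the type is A_7.

A_7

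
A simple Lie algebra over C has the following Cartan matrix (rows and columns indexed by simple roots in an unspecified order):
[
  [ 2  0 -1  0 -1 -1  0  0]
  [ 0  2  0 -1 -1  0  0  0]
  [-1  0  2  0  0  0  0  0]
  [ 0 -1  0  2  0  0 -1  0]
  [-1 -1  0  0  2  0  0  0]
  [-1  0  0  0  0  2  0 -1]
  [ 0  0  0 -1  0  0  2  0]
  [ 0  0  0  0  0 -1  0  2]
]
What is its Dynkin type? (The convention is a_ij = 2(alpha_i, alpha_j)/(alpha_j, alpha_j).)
The matrix has rank 8 with 2's on the diagonal. Reading the off-diagonal entries as Dynkin edges (a single edge where a_ij = a_ji = -1; a double or triple edge where a_ij * a_ji = 2 or 3), the diagram is a chain of 7 nodes with one extra node attached to the third node from one end (E_8). One simple-root ordering that puts it in standard form is (alpha_8, alpha_3, alpha_6, alpha_1, alpha_5, alpha_2, alpha_4, alpha_7). So the algebra is type E_8.

type E_8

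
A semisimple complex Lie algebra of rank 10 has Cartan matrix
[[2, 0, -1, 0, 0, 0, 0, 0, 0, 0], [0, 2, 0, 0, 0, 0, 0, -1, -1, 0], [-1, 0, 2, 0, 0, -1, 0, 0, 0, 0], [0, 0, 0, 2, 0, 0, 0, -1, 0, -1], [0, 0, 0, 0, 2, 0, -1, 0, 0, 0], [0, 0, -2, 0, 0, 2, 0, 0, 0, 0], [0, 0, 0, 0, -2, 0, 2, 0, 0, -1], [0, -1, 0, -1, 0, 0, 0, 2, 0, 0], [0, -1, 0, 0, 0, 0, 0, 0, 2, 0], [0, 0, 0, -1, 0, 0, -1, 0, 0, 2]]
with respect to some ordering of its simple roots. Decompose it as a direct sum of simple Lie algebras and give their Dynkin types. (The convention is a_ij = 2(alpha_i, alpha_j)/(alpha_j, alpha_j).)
B_7 + C_3

The diagram associated to this matrix has two connected components: the simple roots {alpha_2, alpha_4, alpha_5, alpha_7, alpha_8, alpha_9, alpha_10} form a chain of 7 nodes with a double edge at one end; the terminal node there is the unique short simple root (B_7), and {alpha_1, alpha_3, alpha_6} form a chain of 3 nodes with a double edge at one end; the terminal node there is the unique long simple root (C_3). A semisimple Lie algebra decomposes uniquely as the direct sum of simple ideals, one per connected component of its Dynkin diagram, so g ≅ B_7 ⊕ C_3 (dimension 105 + 21 = 126).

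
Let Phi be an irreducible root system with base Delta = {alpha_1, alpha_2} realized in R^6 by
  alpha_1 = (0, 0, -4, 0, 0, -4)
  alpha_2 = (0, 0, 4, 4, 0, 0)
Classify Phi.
A2

Compute the Cartan integers a_ij = 2(alpha_i, alpha_j)/(alpha_j, alpha_j); the resulting 2x2 Cartan matrix is
[[2, -1], [-1, 2]].
All simple roots have the same length, so the diagram is simply laced. The associated Dynkin diagram is a chain of 2 nodes with single edges (A_2), so the type is A_2 (the algebra sl(3)).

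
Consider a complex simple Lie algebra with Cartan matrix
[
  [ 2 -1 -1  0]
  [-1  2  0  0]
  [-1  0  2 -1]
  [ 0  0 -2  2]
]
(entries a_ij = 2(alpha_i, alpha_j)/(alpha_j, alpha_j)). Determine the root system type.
C_4 (sp(8))

The matrix has rank 4 with 2's on the diagonal. Reading the off-diagonal entries as Dynkin edges (a single edge where a_ij = a_ji = -1; a double or triple edge where a_ij * a_ji = 2 or 3), the diagram is a chain of 4 nodes with a double edge at one end; the terminal node there is the unique long simple root (C_4). One simple-root ordering that puts it in standard form is (alpha_2, alpha_1, alpha_3, alpha_4). So the algebra is type C_4, i.e. sp(8).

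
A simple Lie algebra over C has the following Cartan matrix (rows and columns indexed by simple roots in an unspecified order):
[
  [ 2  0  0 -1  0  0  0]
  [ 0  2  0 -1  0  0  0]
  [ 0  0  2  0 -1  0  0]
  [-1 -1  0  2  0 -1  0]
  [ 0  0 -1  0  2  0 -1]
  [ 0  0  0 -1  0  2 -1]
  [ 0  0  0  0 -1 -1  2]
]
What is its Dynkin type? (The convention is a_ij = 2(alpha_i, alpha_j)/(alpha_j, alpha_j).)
The matrix has rank 7 with 2's on the diagonal. Reading the off-diagonal entries as Dynkin edges (a single edge where a_ij = a_ji = -1; a double or triple edge where a_ij * a_ji = 2 or 3), the diagram is a chain of 5 nodes with a fork of two nodes at one end (D_7). One simple-root ordering that puts it in standard form is (alpha_3, alpha_5, alpha_7, alpha_6, alpha_4, alpha_2, alpha_1). So the algebra is type D_7, i.e. so(14).

type D_7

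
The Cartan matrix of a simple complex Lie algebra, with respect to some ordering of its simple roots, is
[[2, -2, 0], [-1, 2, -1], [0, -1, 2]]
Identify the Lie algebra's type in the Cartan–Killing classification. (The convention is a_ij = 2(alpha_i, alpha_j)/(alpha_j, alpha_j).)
type C_3

The matrix has rank 3 with 2's on the diagonal. Reading the off-diagonal entries as Dynkin edges (a single edge where a_ij = a_ji = -1; a double or triple edge where a_ij * a_ji = 2 or 3), the diagram is a chain of 3 nodes with a double edge at one end; the terminal node there is the unique long simple root (C_3). One simple-root ordering that puts it in standard form is (alpha_3, alpha_2, alpha_1). So the algebra is type C_3, i.e. sp(6).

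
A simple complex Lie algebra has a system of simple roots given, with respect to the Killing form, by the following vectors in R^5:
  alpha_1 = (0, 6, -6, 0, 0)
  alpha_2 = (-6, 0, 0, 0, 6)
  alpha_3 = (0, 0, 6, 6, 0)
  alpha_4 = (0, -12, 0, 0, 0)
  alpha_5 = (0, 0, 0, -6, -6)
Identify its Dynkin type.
type C_5

Compute the Cartan integers a_ij = 2(alpha_i, alpha_j)/(alpha_j, alpha_j); the resulting 5x5 Cartan matrix is
[[2, 0, -1, -1, 0], [0, 2, 0, 0, -1], [-1, 0, 2, 0, -1], [-2, 0, 0, 2, 0], [0, -1, -1, 0, 2]].
The roots have two lengths (squared-length ratio 2:1); the short ones are alpha_{1,2,3,5}. The associated Dynkin diagram is a chain of 5 nodes with a double edge at one end; the terminal node there is the unique long simple root (C_5), so the type is C_5 (the algebra sp(10)).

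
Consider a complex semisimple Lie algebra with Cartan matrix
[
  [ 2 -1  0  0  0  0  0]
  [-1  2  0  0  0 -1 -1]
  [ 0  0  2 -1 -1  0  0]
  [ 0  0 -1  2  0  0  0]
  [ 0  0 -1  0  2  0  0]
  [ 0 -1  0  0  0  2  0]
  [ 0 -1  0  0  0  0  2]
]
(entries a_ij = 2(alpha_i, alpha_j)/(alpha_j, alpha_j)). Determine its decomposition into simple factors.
The diagram associated to this matrix has two connected components: the simple roots {alpha_3, alpha_4, alpha_5} form a chain of 3 nodes with single edges (A_3), and {alpha_1, alpha_2, alpha_6, alpha_7} form a chain of 2 nodes with a fork of two nodes at one end (D_4). A semisimple Lie algebra decomposes uniquely as the direct sum of simple ideals, one per connected component of its Dynkin diagram, so g ≅ A_3 ⊕ D_4 (dimension 15 + 28 = 43).

A_3 ⊕ D_4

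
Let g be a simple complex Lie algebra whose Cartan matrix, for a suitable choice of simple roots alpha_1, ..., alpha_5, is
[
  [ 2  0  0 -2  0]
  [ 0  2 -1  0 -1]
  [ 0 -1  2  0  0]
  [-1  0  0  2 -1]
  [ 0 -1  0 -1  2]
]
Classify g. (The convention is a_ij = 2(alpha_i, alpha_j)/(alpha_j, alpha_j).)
The matrix has rank 5 with 2's on the diagonal. Reading the off-diagonal entries as Dynkin edges (a single edge where a_ij = a_ji = -1; a double or triple edge where a_ij * a_ji = 2 or 3), the diagram is a chain of 5 nodes with a double edge at one end; the terminal node there is the unique long simple root (C_5). One simple-root ordering that puts it in standard form is (alpha_3, alpha_2, alpha_5, alpha_4, alpha_1). So the algebra is type C_5, i.e. sp(10).

C_5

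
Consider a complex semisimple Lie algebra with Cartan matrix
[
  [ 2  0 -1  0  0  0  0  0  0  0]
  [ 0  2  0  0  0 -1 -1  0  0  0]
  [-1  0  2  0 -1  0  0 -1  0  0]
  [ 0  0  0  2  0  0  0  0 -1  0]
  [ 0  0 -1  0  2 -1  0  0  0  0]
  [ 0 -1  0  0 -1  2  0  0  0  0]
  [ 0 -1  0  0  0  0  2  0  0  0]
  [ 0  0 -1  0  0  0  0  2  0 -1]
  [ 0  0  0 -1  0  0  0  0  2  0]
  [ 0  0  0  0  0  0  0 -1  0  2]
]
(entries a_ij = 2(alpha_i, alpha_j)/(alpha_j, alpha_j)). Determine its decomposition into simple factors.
The diagram associated to this matrix has two connected components: the simple roots {alpha_4, alpha_9} form a chain of 2 nodes with single edges (A_2), and {alpha_1, alpha_2, alpha_3, alpha_5, alpha_6, alpha_7, alpha_8, alpha_10} form a chain of 7 nodes with one extra node attached to the third node from one end (E_8). A semisimple Lie algebra decomposes uniquely as the direct sum of simple ideals, one per connected component of its Dynkin diagram, so g ≅ A_2 ⊕ E_8 (dimension 8 + 248 = 256).

type A_2 + type E_8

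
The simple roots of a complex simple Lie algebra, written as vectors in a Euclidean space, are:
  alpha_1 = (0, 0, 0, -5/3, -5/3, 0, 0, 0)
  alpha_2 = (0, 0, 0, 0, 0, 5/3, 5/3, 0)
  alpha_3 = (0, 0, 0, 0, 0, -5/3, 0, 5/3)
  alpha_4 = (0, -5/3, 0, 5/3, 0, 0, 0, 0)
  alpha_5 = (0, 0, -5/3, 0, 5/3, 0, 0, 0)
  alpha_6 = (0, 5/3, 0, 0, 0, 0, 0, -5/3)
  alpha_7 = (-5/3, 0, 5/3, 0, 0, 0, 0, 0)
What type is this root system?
Compute the Cartan integers a_ij = 2(alpha_i, alpha_j)/(alpha_j, alpha_j); the resulting 7x7 Cartan matrix is
[[2, 0, 0, -1, -1, 0, 0], [0, 2, -1, 0, 0, 0, 0], [0, -1, 2, 0, 0, -1, 0], [-1, 0, 0, 2, 0, -1, 0], [-1, 0, 0, 0, 2, 0, -1], [0, 0, -1, -1, 0, 2, 0], [0, 0, 0, 0, -1, 0, 2]].
All simple roots have the same length, so the diagram is simply laced. The associated Dynkin diagram is a chain of 7 nodes with single edges (A_7), so the type is A_7 (the algebra sl(8)).

A_7 (sl(8))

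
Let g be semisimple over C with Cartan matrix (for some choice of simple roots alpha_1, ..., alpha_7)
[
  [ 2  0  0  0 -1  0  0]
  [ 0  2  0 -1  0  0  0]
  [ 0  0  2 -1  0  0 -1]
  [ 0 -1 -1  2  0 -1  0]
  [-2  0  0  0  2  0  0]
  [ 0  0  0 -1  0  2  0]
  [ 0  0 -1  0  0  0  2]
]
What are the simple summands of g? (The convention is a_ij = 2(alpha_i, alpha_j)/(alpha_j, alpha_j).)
The diagram associated to this matrix has two connected components: the simple roots {alpha_1, alpha_5} form a chain of 2 nodes with a double edge at one end; the terminal node there is the unique short simple root (B_2), and {alpha_2, alpha_3, alpha_4, alpha_6, alpha_7} form a chain of 3 nodes with a fork of two nodes at one end (D_5). A semisimple Lie algebra decomposes uniquely as the direct sum of simple ideals, one per connected component of its Dynkin diagram, so g ≅ B_2 ⊕ D_5 (dimension 10 + 45 = 55).

B_2 + D_5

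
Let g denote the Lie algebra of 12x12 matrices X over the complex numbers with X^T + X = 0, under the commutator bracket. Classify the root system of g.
D_6 (so(12))

This is so(12) with 12 even, which has dimension 12(12-1)/2 = 66 and rank 12/2 = 6. In the classification of classical Lie algebras, the orthogonal algebra so(2n) in an even number of variables has type D_n; here n = 6, so the Dynkin diagram is a chain of 4 nodes with a fork of two nodes at one end (D_6). Hence the type is D_6.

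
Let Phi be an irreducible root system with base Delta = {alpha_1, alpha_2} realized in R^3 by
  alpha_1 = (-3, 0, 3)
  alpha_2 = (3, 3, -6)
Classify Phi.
type G_2

Compute the Cartan integers a_ij = 2(alpha_i, alpha_j)/(alpha_j, alpha_j); the resulting 2x2 Cartan matrix is
[[2, -1], [-3, 2]].
The roots have two lengths (squared-length ratio 3:1); the short ones are alpha_{1}. The associated Dynkin diagram is two nodes joined by a triple edge (G_2), so the type is G_2.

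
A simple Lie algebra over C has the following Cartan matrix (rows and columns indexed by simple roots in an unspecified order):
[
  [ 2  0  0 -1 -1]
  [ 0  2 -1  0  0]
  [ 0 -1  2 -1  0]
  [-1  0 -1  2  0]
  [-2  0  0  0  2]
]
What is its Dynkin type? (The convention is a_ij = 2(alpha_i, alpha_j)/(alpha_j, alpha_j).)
The matrix has rank 5 with 2's on the diagonal. Reading the off-diagonal entries as Dynkin edges (a single edge where a_ij = a_ji = -1; a double or triple edge where a_ij * a_ji = 2 or 3), the diagram is a chain of 5 nodes with a double edge at one end; the terminal node there is the unique long simple root (C_5). One simple-root ordering that puts it in standard form is (alpha_2, alpha_3, alpha_4, alpha_1, alpha_5). So the algebra is type C_5, i.e. sp(10).

C_5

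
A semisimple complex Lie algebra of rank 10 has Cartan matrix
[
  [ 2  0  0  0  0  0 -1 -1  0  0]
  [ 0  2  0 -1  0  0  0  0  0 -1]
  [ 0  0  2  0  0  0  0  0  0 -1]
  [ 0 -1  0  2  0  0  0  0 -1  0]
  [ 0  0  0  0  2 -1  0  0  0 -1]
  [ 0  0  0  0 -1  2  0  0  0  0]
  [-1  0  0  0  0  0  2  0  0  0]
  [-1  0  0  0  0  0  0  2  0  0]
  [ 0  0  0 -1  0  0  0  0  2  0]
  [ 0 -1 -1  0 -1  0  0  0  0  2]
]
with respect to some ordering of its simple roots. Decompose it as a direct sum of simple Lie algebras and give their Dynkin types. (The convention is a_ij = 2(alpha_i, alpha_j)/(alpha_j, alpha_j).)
The diagram associated to this matrix has two connected components: the simple roots {alpha_1, alpha_7, alpha_8} form a chain of 3 nodes with single edges (A_3), and {alpha_2, alpha_3, alpha_4, alpha_5, alpha_6, alpha_9, alpha_10} form a chain of 6 nodes with one extra node attached to the third node from one end (E_7). A semisimple Lie algebra decomposes uniquely as the direct sum of simple ideals, one per connected component of its Dynkin diagram, so g ≅ A_3 ⊕ E_7 (dimension 15 + 133 = 148).

A_3 (sl(4)) + E_7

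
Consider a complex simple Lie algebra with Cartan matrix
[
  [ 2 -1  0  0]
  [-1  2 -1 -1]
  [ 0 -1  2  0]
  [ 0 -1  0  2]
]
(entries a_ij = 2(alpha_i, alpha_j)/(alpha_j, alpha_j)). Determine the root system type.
D4

The matrix has rank 4 with 2's on the diagonal. Reading the off-diagonal entries as Dynkin edges (a single edge where a_ij = a_ji = -1; a double or triple edge where a_ij * a_ji = 2 or 3), the diagram is a chain of 2 nodes with a fork of two nodes at one end (D_4). One simple-root ordering that puts it in standard form is (alpha_4, alpha_2, alpha_3, alpha_1). So the algebra is type D_4, i.e. so(8).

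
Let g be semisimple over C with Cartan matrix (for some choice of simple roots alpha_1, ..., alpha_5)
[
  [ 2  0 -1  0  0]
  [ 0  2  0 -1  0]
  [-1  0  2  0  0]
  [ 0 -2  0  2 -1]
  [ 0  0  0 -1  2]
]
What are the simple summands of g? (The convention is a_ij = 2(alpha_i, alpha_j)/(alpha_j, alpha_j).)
A_2 ⊕ B_3

The diagram associated to this matrix has two connected components: the simple roots {alpha_1, alpha_3} form a chain of 2 nodes with single edges (A_2), and {alpha_2, alpha_4, alpha_5} form a chain of 3 nodes with a double edge at one end; the terminal node there is the unique short simple root (B_3). A semisimple Lie algebra decomposes uniquely as the direct sum of simple ideals, one per connected component of its Dynkin diagram, so g ≅ A_2 ⊕ B_3 (dimension 8 + 21 = 29).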